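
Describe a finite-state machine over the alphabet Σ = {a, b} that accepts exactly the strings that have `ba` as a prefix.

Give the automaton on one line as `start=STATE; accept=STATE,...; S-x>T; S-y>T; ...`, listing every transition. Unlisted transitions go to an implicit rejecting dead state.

start=S0; accept=S2; S0-a>S3; S0-b>S1; S1-a>S2; S1-b>S3; S2-a>S2; S2-b>S2; S3-a>S3; S3-b>S3

Walk along `ba` while the input agrees: from S0 take `b` to S1, and so on. Any deviation drops to the rejecting sink S3. Once S2 is reached the prefix is confirmed and every continuation is accepted.
4 states suffice.
        a   b  
>  S0   S3  S1 
   S1   S2  S3 
 * S2   S2  S2 
   S3   S3  S3 
(> = start, * = accepting)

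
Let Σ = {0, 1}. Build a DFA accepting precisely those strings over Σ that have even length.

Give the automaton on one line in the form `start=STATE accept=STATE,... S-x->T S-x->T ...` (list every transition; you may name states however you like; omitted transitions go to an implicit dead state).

Only the length mod 2 matters, so use a 2-cycle: from any state, every input symbol moves to the next state, wrapping S1 back to S0. Mark S0 accepting.
2 states suffice.
        0   1  
>* S0   S1  S1 
   S1   S0  S0 
(> = start, * = accepting)

start=S0 accept=S0 S0-0->S1 S0-1->S1 S1-0->S0 S1-1->S0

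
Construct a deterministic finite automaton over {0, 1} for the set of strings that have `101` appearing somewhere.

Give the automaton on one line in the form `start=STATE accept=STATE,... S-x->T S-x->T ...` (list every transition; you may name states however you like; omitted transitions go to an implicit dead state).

Track how much of `101` has been matched so far: state S0 is no progress, S3 is the absorbing accept state reached once `101` has occurred. Intermediate states record partial matches; on a mismatch, fall back to the longest reusable overlap.
4 states suffice.
        0   1  
>  S0   S0  S1 
   S1   S2  S1 
   S2   S0  S3 
 * S3   S3  S3 
(> = start, * = accepting)

start=S0 accept=S3 S0-0->S0 S0-1->S1 S1-0->S2 S1-1->S1 S2-0->S0 S2-1->S3 S3-0->S3 S3-1->S3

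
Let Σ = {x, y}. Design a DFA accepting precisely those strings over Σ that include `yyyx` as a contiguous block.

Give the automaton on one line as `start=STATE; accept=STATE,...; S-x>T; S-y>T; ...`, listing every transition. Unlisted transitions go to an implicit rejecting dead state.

start=q0; accept=q4; q0-x>q0; q0-y>q1; q1-x>q0; q1-y>q2; q2-x>q0; q2-y>q3; q3-x>q4; q3-y>q3; q4-x>q4; q4-y>q4

Track how much of `yyyx` has been matched so far: state q0 is no progress, q4 is the absorbing accept state reached once `yyyx` has occurred. Intermediate states record partial matches; on a mismatch, fall back to the longest reusable overlap.
        x   y  
>  q0   q0  q1 
   q1   q0  q2 
   q2   q0  q3 
   q3   q4  q3 
 * q4   q4  q4 
(> = start, * = accepting)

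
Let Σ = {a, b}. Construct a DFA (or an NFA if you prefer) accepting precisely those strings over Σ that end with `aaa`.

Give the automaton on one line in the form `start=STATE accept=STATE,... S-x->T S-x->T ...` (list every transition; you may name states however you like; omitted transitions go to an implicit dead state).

start=s0 accept=s3 s0-a->s1 s0-b->s0 s1-a->s2 s1-b->s0 s2-a->s3 s2-b->s0 s3-a->s3 s3-b->s0

Let each state record the length of the longest suffix of the input read so far that is also a prefix of `aaa`. s1 means the last symbol is `a`; s2 means the last 2 symbols are `aa`; s3 means the last 3 symbols are `aaa`. Accept only at s3, where the string currently ends in `aaa`.
        a   b  
>  s0   s1  s0 
   s1   s2  s0 
   s2   s3  s0 
 * s3   s3  s0 
(> = start, * = accepting)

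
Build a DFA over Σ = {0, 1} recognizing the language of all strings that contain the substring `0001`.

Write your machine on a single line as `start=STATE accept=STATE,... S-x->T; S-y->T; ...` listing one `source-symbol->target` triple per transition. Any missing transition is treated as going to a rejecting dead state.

start=s0; accept=s4; s0-0->s1; s0-1->s0; s1-0->s2; s1-1->s0; s2-0->s3; s2-1->s0; s3-0->s3; s3-1->s4; s4-0->s4; s4-1->s4

Track how much of `0001` has been matched so far: state s0 is no progress, s4 is the absorbing accept state reached once `0001` has occurred. Intermediate states record partial matches; on a mismatch, fall back to the longest reusable overlap.
A 5-state machine:
        0   1  
>  s0   s1  s0 
   s1   s2  s0 
   s2   s3  s0 
   s3   s3  s4 
 * s4   s4  s4 
(> = start, * = accepting)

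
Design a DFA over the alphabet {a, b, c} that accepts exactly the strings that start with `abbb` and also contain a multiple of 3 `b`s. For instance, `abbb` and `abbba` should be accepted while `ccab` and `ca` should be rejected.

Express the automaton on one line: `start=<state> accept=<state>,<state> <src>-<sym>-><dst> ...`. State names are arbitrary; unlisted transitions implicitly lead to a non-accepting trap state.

start=S0 accept=S5 S0-a->S1 S0-b->S2 S0-c->S2 S1-a->S2 S1-b->S3 S1-c->S2 S2-a->S2 S2-b->S2 S2-c->S2 S3-a->S2 S3-b->S4 S3-c->S2 S4-a->S2 S4-b->S5 S4-c->S2 S5-a->S5 S5-b->S6 S5-c->S5 S6-a->S6 S6-b->S7 S6-c->S6 S7-a->S7 S7-b->S5 S7-c->S7

Handle the two conditions separately and then intersect. The first has 6 states tracking whether the input so far still matches the prefix `abbb`; the second has 3 states tracking the count of `b`s modulo 3. A product state is a pair (one from each), accepting exactly when both do. Equivalent product states are then merged.
8 states suffice.
        a   b   c  
>  S0   S1  S2  S2 
   S1   S2  S3  S2 
   S2   S2  S2  S2 
   S3   S2  S4  S2 
   S4   S2  S5  S2 
 * S5   S5  S6  S5 
   S6   S6  S7  S6 
   S7   S7  S5  S7 
(> = start, * = accepting)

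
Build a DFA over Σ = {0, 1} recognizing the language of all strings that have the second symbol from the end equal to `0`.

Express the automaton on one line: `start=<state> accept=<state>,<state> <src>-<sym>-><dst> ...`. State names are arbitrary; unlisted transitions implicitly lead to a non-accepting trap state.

A DFA must remember the last 2 symbols (since which symbol is second-to-last isn't known until the input ends). Use one state per possible window of the last ≤2 symbols; accept from those whose window starts with `0`.
With 7 states:
        0   1  
>  q0   q1  q2 
   q1   q3  q4 
   q2   q5  q6 
 * q3   q3  q4 
 * q4   q5  q6 
   q5   q3  q4 
   q6   q5  q6 
(> = start, * = accepting)

start=q0 accept=q3,q4 q0-0->q1 q0-1->q2 q1-0->q3 q1-1->q4 q2-0->q5 q2-1->q6 q3-0->q3 q3-1->q4 q4-0->q5 q4-1->q6 q5-0->q3 q5-1->q4 q6-0->q5 q6-1->q6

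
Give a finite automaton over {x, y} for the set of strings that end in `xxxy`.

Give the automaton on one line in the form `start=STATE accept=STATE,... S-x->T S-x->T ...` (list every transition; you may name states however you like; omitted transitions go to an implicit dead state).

Let each state record the length of the longest suffix of the input read so far that is also a prefix of `xxxy`. q1 means the last symbol is `x`; q2 means the last 2 symbols are `xx`; q3 means the last 3 symbols are `xxx`; q4 means the last 4 symbols are `xxxy`. Accept only at q4, where the string currently ends in `xxxy`.
5 states suffice.
        x   y  
>  q0   q1  q0 
   q1   q2  q0 
   q2   q3  q0 
   q3   q3  q4 
 * q4   q1  q0 
(> = start, * = accepting)

start=q0 accept=q4 q0-x->q1 q0-y->q0 q1-x->q2 q1-y->q0 q2-x->q3 q2-y->q0 q3-x->q3 q3-y->q4 q4-x->q1 q4-y->q0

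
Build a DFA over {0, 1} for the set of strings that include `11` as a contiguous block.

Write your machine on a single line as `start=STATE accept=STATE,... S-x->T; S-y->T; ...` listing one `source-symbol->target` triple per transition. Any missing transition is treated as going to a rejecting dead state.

start=q0; accept=q2; q0-0->q0; q0-1->q1; q1-0->q0; q1-1->q2; q2-0->q2; q2-1->q2

States q0..q1 record the length of the longest prefix of `11` that matches the current input suffix. Reaching q2 means `11` has been seen, and we stay there forever. Accept from q2.
A 3-state machine:
        0   1  
>  q0   q0  q1 
   q1   q0  q2 
 * q2   q2  q2 
(> = start, * = accepting)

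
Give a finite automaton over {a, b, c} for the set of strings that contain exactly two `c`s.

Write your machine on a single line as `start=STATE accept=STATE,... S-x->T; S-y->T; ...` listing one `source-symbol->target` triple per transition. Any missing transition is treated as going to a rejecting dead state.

start=q0; accept=q2; q0-a->q0; q0-b->q0; q0-c->q1; q1-a->q1; q1-b->q1; q1-c->q2; q2-a->q2; q2-b->q2; q2-c->q3; q3-a->q3; q3-b->q3; q3-c->q3

Count `c`s, saturating at 3: states q0 through q2 mean 0 through 2 `c`s seen; q3 means more than 2. Each `c` increments (capped at q3); other symbols loop. Accept from {q2}.
4 states suffice.
        a   b   c  
>  q0   q0  q0  q1 
   q1   q1  q1  q2 
 * q2   q2  q2  q3 
   q3   q3  q3  q3 
(> = start, * = accepting)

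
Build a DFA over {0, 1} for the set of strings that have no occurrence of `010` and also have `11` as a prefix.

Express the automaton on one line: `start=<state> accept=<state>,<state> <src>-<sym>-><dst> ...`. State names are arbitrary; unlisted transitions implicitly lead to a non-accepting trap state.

start=S0 accept=S3,S4,S5 S0-0->S1 S0-1->S2 S1-0->S1 S1-1->S1 S2-0->S1 S2-1->S3 S3-0->S4 S3-1->S3 S4-0->S4 S4-1->S5 S5-0->S1 S5-1->S3

Handle the two conditions separately and then intersect. One (4 states) tracks partial matches of the forbidden pattern `010`; the other (4 states) tracks whether the input so far still matches the prefix `11`. Each combined state is a pair, one component from each; accept when both components accept. Equivalent product states are then merged.
6 states suffice.
        0   1  
>  S0   S1  S2 
   S1   S1  S1 
   S2   S1  S3 
 * S3   S4  S3 
 * S4   S4  S5 
 * S5   S1  S3 
(> = start, * = accepting)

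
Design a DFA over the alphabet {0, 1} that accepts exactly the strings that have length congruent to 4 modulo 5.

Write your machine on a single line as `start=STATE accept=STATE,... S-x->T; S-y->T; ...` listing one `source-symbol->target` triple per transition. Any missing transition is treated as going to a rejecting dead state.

start=s0; accept=s4; s0-0->s1; s0-1->s1; s1-0->s2; s1-1->s2; s2-0->s3; s2-1->s3; s3-0->s4; s3-1->s4; s4-0->s0; s4-1->s0

Count input length modulo 5: every symbol advances one step around the cycle s0 → s1 → s2 → s3 → s4 → s0. Accept at s4.
A 5-state machine:
        0   1  
>  s0   s1  s1 
   s1   s2  s2 
   s2   s3  s3 
   s3   s4  s4 
 * s4   s0  s0 
(> = start, * = accepting)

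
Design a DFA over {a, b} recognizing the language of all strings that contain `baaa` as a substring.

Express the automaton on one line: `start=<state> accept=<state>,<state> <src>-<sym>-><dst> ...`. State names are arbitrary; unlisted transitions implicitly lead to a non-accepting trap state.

start=q0 accept=q4 q0-a->q0 q0-b->q1 q1-a->q2 q1-b->q1 q2-a->q3 q2-b->q1 q3-a->q4 q3-b->q1 q4-a->q4 q4-b->q4

Track how much of `baaa` has been matched so far: state q0 is no progress, q4 is the absorbing accept state reached once `baaa` has occurred. Intermediate states record partial matches; on a mismatch, fall back to the longest reusable overlap.
With 5 states:
        a   b  
>  q0   q0  q1 
   q1   q2  q1 
   q2   q3  q1 
   q3   q4  q1 
 * q4   q4  q4 
(> = start, * = accepting)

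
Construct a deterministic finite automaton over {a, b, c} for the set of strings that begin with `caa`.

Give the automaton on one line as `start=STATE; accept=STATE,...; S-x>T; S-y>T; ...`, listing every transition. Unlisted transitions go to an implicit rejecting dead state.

start=S0; accept=S3; S0-a>S4; S0-b>S4; S0-c>S1; S1-a>S2; S1-b>S4; S1-c>S4; S2-a>S3; S2-b>S4; S2-c>S4; S3-a>S3; S3-b>S3; S3-c>S3; S4-a>S4; S4-b>S4; S4-c>S4

Walk along `caa` while the input agrees: from S0 take `c` to S1, and so on. Any deviation drops to the rejecting sink S4. Once S3 is reached the prefix is confirmed and every continuation is accepted.
With 5 states:
        a   b   c  
>  S0   S4  S4  S1 
   S1   S2  S4  S4 
   S2   S3  S4  S4 
 * S3   S3  S3  S3 
   S4   S4  S4  S4 
(> = start, * = accepting)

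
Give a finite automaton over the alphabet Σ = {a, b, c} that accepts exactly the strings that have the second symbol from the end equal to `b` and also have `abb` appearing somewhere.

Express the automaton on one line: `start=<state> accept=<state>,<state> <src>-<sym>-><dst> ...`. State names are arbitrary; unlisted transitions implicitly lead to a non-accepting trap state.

start=S0 accept=S3,S4 S0-a->S1 S0-b->S0 S0-c->S0 S1-a->S1 S1-b->S2 S1-c->S0 S2-a->S1 S2-b->S3 S2-c->S0 S3-a->S4 S3-b->S3 S3-c->S4 S4-a->S5 S4-b->S6 S4-c->S5 S5-a->S5 S5-b->S6 S5-c->S5 S6-a->S4 S6-b->S3 S6-c->S4

Handle the two conditions separately and then intersect. The first has 13 states tracking the last 2 symbols read; the second has 4 states tracking whether and how much of `abb` has been seen. A product state is a pair (one from each), accepting exactly when both do. Equivalent product states are then merged.
7 states suffice.
        a   b   c  
>  S0   S1  S0  S0 
   S1   S1  S2  S0 
   S2   S1  S3  S0 
 * S3   S4  S3  S4 
 * S4   S5  S6  S5 
   S5   S5  S6  S5 
   S6   S4  S3  S4 
(> = start, * = accepting)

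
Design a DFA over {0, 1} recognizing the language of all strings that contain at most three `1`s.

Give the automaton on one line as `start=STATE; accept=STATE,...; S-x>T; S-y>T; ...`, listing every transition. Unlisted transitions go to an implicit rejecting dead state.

start=s0; accept=s0,s1,s2,s3; s0-0>s0; s0-1>s1; s1-0>s1; s1-1>s2; s2-0>s2; s2-1>s3; s3-0>s3; s3-1>s4; s4-0>s4; s4-1>s4

Only the number of `1`s matters, and only up to 4. Make a chain s0 → s1 → s2 → s3 → s4 advanced by each `1` (with s4 absorbing); every other symbol self-loops. The accepting set is {s0, s1, s2, s3}.
With 5 states:
        0   1  
>* s0   s0  s1 
 * s1   s1  s2 
 * s2   s2  s3 
 * s3   s3  s4 
   s4   s4  s4 
(> = start, * = accepting)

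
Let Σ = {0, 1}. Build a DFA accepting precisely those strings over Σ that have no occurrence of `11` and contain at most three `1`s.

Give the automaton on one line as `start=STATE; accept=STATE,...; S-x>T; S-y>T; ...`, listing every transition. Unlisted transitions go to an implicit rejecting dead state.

Run two small machines in parallel and take their product. One (3 states) tracks partial matches of the forbidden pattern `11`; the other (5 states) tracks the count of `1`s, saturating at 4. Each combined state is a pair, one component from each; accept when both components accept. Minimizing collapses redundant product states.
7 states suffice.
        0   1  
>* S0   S0  S1 
 * S1   S2  S3 
 * S2   S2  S4 
   S3   S3  S3 
 * S4   S5  S3 
 * S5   S5  S6 
 * S6   S6  S3 
(> = start, * = accepting)

start=S0; accept=S0,S1,S2,S4,S5,S6; S0-0>S0; S0-1>S1; S1-0>S2; S1-1>S3; S2-0>S2; S2-1>S4; S3-0>S3; S3-1>S3; S4-0>S5; S4-1>S3; S5-0>S5; S5-1>S6; S6-0>S6; S6-1>S3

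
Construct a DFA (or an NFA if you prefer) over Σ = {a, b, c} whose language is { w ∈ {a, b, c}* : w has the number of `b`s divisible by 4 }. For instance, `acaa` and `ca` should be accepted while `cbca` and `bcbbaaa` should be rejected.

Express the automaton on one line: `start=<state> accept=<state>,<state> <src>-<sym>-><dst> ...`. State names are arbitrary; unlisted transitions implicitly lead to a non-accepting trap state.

start=q0 accept=q0 q0-a->q0 q0-b->q1 q0-c->q0 q1-a->q1 q1-b->q2 q1-c->q1 q2-a->q2 q2-b->q3 q2-c->q2 q3-a->q3 q3-b->q0 q3-c->q3

The only thing that matters is how many `b`s have appeared, reduced mod 4. Use one state per residue: q0 for 0, …, q3 for 3. Reading `b` moves to the next residue; anything else stays put. q0 is accepting.
A 4-state machine:
        a   b   c  
>* q0   q0  q1  q0 
   q1   q1  q2  q1 
   q2   q2  q3  q2 
   q3   q3  q0  q3 
(> = start, * = accepting)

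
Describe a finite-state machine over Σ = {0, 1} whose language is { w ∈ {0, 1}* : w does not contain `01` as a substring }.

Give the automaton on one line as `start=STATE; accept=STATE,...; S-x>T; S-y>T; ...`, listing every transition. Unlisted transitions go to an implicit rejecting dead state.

This is the complement of 'contains `01`'. Use the same substring-matching states — S0 through S2 holding how much of `01` has just been matched — but flip the accepting set: everything except the trap S2 accepts.
        0   1  
>* S0   S1  S0 
 * S1   S1  S2 
   S2   S2  S2 
(> = start, * = accepting)

start=S0; accept=S0,S1; S0-0>S1; S0-1>S0; S1-0>S1; S1-1>S2; S2-0>S2; S2-1>S2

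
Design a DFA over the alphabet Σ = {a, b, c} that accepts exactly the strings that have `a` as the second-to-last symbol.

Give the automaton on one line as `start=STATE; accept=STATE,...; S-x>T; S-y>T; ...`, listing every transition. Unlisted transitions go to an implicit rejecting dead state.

start=q0; accept=q4,q5,q6; q0-a>q1; q0-b>q2; q0-c>q3; q1-a>q4; q1-b>q5; q1-c>q6; q2-a>q7; q2-b>q8; q2-c>q9; q3-a>q10; q3-b>q11; q3-c>q12; q4-a>q4; q4-b>q5; q4-c>q6; q5-a>q7; q5-b>q8; q5-c>q9; q6-a>q10; q6-b>q11; q6-c>q12; q7-a>q4; q7-b>q5; q7-c>q6; q8-a>q7; q8-b>q8; q8-c>q9; q9-a>q10; q9-b>q11; q9-c>q12; q10-a>q4; q10-b>q5; q10-c>q6; q11-a>q7; q11-b>q8; q11-c>q9; q12-a>q10; q12-b>q11; q12-c>q12

A DFA must remember the last 2 symbols (since which symbol is second-to-last isn't known until the input ends). Use one state per possible window of the last ≤2 symbols; accept from those whose window starts with `a`.
A 13-state machine:
          a    b    c  
>  q0     q1   q2   q3 
   q1     q4   q5   q6 
   q2     q7   q8   q9 
   q3    q10  q11  q12 
 * q4     q4   q5   q6 
 * q5     q7   q8   q9 
 * q6    q10  q11  q12 
   q7     q4   q5   q6 
   q8     q7   q8   q9 
   q9    q10  q11  q12 
   q10    q4   q5   q6 
   q11    q7   q8   q9 
   q12   q10  q11  q12 
(> = start, * = accepting)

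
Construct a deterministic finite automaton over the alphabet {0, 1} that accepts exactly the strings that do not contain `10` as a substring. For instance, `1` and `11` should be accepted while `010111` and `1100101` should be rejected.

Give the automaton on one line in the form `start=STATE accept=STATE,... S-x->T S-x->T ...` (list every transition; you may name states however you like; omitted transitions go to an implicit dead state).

This is the complement of 'contains `10`'. Use the same substring-matching states — A through C holding how much of `10` has just been matched — but flip the accepting set: everything except the trap C accepts.
With 3 states:
       0  1 
>* A   A  B 
 * B   C  B 
   C   C  C 
(> = start, * = accepting)

start=A accept=A,B A-0->A A-1->B B-0->C B-1->B C-0->C C-1->C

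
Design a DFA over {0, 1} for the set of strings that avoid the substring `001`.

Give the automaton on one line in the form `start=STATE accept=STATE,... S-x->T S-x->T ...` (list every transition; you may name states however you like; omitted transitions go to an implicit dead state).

start=q0 accept=q0,q1,q2 q0-0->q1 q0-1->q0 q1-0->q2 q1-1->q0 q2-0->q2 q2-1->q3 q3-0->q3 q3-1->q3

Track partial matches of the forbidden pattern `001`. State q3 is a dead state reached once `001` has occurred; every other state accepts. q0 means no part of `001` is currently matched.
With 4 states:
        0   1  
>* q0   q1  q0 
 * q1   q2  q0 
 * q2   q2  q3 
   q3   q3  q3 
(> = start, * = accepting)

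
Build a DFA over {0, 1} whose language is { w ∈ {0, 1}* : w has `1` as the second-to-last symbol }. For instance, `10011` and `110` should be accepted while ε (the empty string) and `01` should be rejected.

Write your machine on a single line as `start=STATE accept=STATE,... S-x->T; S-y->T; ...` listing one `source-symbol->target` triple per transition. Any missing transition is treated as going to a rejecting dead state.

Because acceptance depends on a position counted from the end, the machine has to buffer the most recent 2 symbols. Make each state the string of the last up-to-2 symbols read; on input `x` shift the window left and append `x`. Accept when the buffered window has length 2 and begins with `1`.
With 7 states:
        0   1  
>  s0   s1  s2 
   s1   s3  s4 
   s2   s5  s6 
   s3   s3  s4 
   s4   s5  s6 
 * s5   s3  s4 
 * s6   s5  s6 
(> = start, * = accepting)

start=s0; accept=s5,s6; s0-0->s1; s0-1->s2; s1-0->s3; s1-1->s4; s2-0->s5; s2-1->s6; s3-0->s3; s3-1->s4; s4-0->s5; s4-1->s6; s5-0->s3; s5-1->s4; s6-0->s5; s6-1->s6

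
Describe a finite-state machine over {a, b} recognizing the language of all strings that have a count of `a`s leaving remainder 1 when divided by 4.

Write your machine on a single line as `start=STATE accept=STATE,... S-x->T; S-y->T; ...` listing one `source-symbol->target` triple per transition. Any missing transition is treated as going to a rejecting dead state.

start=q0; accept=q1; q0-a->q1; q0-b->q0; q1-a->q2; q1-b->q1; q2-a->q3; q2-b->q2; q3-a->q0; q3-b->q3

Keep the running count of `a`s modulo 4: each `a` advances along the cycle q0 → q1 → q2 → q3 → q0 while other symbols loop. Accept at q1.
4 states suffice.
        a   b  
>  q0   q1  q0 
 * q1   q2  q1 
   q2   q3  q2 
   q3   q0  q3 
(> = start, * = accepting)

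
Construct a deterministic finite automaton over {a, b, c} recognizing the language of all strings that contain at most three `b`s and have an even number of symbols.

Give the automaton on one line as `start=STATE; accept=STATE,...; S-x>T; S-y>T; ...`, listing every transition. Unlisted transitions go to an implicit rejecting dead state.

Run two small machines in parallel and take their product. One (5 states) tracks the count of `b`s, saturating at 4; the other (2 states) tracks the input length modulo 2. Each combined state is a pair, one component from each; accept when both components accept.
A 10-state machine:
        a   b   c  
>* s0   s1  s2  s1 
   s1   s0  s3  s0 
   s2   s3  s4  s3 
 * s3   s2  s5  s2 
 * s4   s5  s6  s5 
   s5   s4  s7  s4 
   s6   s7  s8  s7 
 * s7   s6  s9  s6 
   s8   s9  s9  s9 
   s9   s8  s8  s8 
(> = start, * = accepting)

start=s0; accept=s0,s3,s4,s7; s0-a>s1; s0-b>s2; s0-c>s1; s1-a>s0; s1-b>s3; s1-c>s0; s2-a>s3; s2-b>s4; s2-c>s3; s3-a>s2; s3-b>s5; s3-c>s2; s4-a>s5; s4-b>s6; s4-c>s5; s5-a>s4; s5-b>s7; s5-c>s4; s6-a>s7; s6-b>s8; s6-c>s7; s7-a>s6; s7-b>s9; s7-c>s6; s8-a>s9; s8-b>s9; s8-c>s9; s9-a>s8; s9-b>s8; s9-c>s8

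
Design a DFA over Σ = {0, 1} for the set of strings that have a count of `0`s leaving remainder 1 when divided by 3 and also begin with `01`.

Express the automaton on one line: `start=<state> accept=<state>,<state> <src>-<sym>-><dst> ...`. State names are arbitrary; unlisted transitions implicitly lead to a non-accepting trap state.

start=q0 accept=q4 q0-0->q1 q0-1->q2 q1-0->q3 q1-1->q4 q2-0->q5 q2-1->q2 q3-0->q2 q3-1->q3 q4-0->q6 q4-1->q4 q5-0->q3 q5-1->q5 q6-0->q7 q6-1->q6 q7-0->q4 q7-1->q7

Build one automaton per condition and run them in lockstep. One (3 states) tracks the count of `0`s modulo 3; the other (4 states) tracks whether the input so far still matches the prefix `01`. Each combined state is a pair, one component from each; accept when both components accept.
An 8-state machine:
        0   1  
>  q0   q1  q2 
   q1   q3  q4 
   q2   q5  q2 
   q3   q2  q3 
 * q4   q6  q4 
   q5   q3  q5 
   q6   q7  q6 
   q7   q4  q7 
(> = start, * = accepting)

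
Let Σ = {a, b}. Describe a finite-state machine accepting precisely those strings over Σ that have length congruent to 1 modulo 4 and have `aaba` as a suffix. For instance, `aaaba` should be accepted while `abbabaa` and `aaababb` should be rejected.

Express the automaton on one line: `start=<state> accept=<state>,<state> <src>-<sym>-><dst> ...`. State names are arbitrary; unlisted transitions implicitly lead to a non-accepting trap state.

start=s0 accept=s16 s0-a->s1 s0-b->s2 s1-a->s3 s1-b->s4 s2-a->s5 s2-b->s4 s3-a->s6 s3-b->s7 s4-a->s8 s4-b->s9 s5-a->s6 s5-b->s9 s6-a->s10 s6-b->s11 s7-a->s12 s7-b->s0 s8-a->s10 s8-b->s0 s9-a->s13 s9-b->s0 s10-a->s14 s10-b->s15 s11-a->s16 s11-b->s2 s12-a->s14 s12-b->s2 s13-a->s14 s13-b->s2 s14-a->s3 s14-b->s17 s15-a->s18 s15-b->s4 s16-a->s3 s16-b->s4 s17-a->s19 s17-b->s9 s18-a->s6 s18-b->s9 s19-a->s10 s19-b->s0

Run two small machines in parallel and take their product. The first has 4 states tracking the input length modulo 4; the second has 5 states tracking how much of the suffix `aaba` has currently been matched. A product state is a pair (one from each), accepting exactly when both do.
With 20 states:
          a    b  
>  s0     s1   s2 
   s1     s3   s4 
   s2     s5   s4 
   s3     s6   s7 
   s4     s8   s9 
   s5     s6   s9 
   s6    s10  s11 
   s7    s12   s0 
   s8    s10   s0 
   s9    s13   s0 
   s10   s14  s15 
   s11   s16   s2 
   s12   s14   s2 
   s13   s14   s2 
   s14    s3  s17 
   s15   s18   s4 
 * s16    s3   s4 
   s17   s19   s9 
   s18    s6   s9 
   s19   s10   s0 
(> = start, * = accepting)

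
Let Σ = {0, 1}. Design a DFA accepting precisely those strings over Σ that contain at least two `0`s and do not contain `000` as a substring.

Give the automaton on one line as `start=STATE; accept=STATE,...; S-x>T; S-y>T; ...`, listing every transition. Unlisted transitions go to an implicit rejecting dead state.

start=S0; accept=S2,S5,S6; S0-0>S1; S0-1>S0; S1-0>S2; S1-1>S3; S2-0>S4; S2-1>S5; S3-0>S6; S3-1>S3; S4-0>S4; S4-1>S4; S5-0>S6; S5-1>S5; S6-0>S2; S6-1>S5

Handle the two conditions separately and then intersect. The first has 4 states tracking the count of `0`s, saturating at 3; the second has 4 states tracking partial matches of the forbidden pattern `000`. A product state is a pair (one from each), accepting exactly when both do. Minimizing collapses redundant product states.
7 states suffice.
        0   1  
>  S0   S1  S0 
   S1   S2  S3 
 * S2   S4  S5 
   S3   S6  S3 
   S4   S4  S4 
 * S5   S6  S5 
 * S6   S2  S5 
(> = start, * = accepting)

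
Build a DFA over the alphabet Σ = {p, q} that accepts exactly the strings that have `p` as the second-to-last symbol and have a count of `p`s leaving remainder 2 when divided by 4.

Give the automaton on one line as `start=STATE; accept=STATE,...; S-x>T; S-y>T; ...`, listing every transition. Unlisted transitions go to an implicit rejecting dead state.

Build one automaton per condition and run them in lockstep. One (7 states) tracks the last 2 symbols read; the other (4 states) tracks the count of `p`s modulo 4. Each combined state is a pair, one component from each; accept when both components accept. Minimizing collapses redundant product states.
An 8-state machine:
        p   q  
>  S0   S1  S0 
   S1   S2  S3 
 * S2   S4  S5 
   S3   S6  S3 
   S4   S0  S4 
 * S5   S4  S7 
   S6   S4  S5 
   S7   S4  S7 
(> = start, * = accepting)

start=S0; accept=S2,S5; S0-p>S1; S0-q>S0; S1-p>S2; S1-q>S3; S2-p>S4; S2-q>S5; S3-p>S6; S3-q>S3; S4-p>S0; S4-q>S4; S5-p>S4; S5-q>S7; S6-p>S4; S6-q>S5; S7-p>S4; S7-q>S7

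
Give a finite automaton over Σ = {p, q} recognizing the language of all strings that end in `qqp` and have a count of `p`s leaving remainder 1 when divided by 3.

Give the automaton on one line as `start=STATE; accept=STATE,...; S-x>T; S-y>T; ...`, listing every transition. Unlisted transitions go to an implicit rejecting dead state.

Build one automaton per condition and run them in lockstep. One (4 states) tracks how much of the suffix `qqp` has currently been matched; the other (3 states) tracks the count of `p`s modulo 3. Each combined state is a pair, one component from each; accept when both components accept. Minimizing collapses redundant product states.
A 6-state machine:
        p   q  
>  S0   S1  S2 
   S1   S3  S1 
   S2   S1  S4 
   S3   S0  S3 
   S4   S5  S4 
 * S5   S3  S1 
(> = start, * = accepting)

start=S0; accept=S5; S0-p>S1; S0-q>S2; S1-p>S3; S1-q>S1; S2-p>S1; S2-q>S4; S3-p>S0; S3-q>S3; S4-p>S5; S4-q>S4; S5-p>S3; S5-q>S1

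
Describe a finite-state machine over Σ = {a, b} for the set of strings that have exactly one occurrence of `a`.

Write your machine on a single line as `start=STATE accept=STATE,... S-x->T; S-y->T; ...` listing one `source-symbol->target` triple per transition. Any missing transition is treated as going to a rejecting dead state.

Only the number of `a`s matters, and only up to 2. Make a chain q0 → q1 → q2 advanced by each `a` (with q2 absorbing); every other symbol self-loops. The accepting set is {q1}.
With 3 states:
        a   b  
>  q0   q1  q0 
 * q1   q2  q1 
   q2   q2  q2 
(> = start, * = accepting)

start=q0; accept=q1; q0-a->q1; q0-b->q0; q1-a->q2; q1-b->q1; q2-a->q2; q2-b->q2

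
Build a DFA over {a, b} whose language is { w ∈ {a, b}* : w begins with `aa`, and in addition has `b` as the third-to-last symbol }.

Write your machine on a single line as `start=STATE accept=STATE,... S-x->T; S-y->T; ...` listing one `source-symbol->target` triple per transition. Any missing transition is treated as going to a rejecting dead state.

Run two small machines in parallel and take their product. The first has 4 states tracking whether the input so far still matches the prefix `aa`; the second has 15 states tracking the last 3 symbols read. A product state is a pair (one from each), accepting exactly when both do.
With 23 states:
          a    b  
>  s0     s1   s2 
   s1     s3   s4 
   s2     s5   s6 
   s3     s7   s8 
   s4     s9  s10 
   s5    s11  s12 
   s6    s13  s14 
   s7     s7   s8 
   s8    s15  s16 
   s9    s11  s12 
   s10   s13  s14 
   s11   s17  s18 
   s12    s9  s10 
   s13   s11  s12 
   s14   s13  s14 
   s15   s19  s20 
   s16   s21  s22 
   s17   s17  s18 
   s18    s9  s10 
 * s19    s7   s8 
 * s20   s15  s16 
 * s21   s19  s20 
 * s22   s21  s22 
(> = start, * = accepting)

start=s0; accept=s19,s20,s21,s22; s0-a->s1; s0-b->s2; s1-a->s3; s1-b->s4; s2-a->s5; s2-b->s6; s3-a->s7; s3-b->s8; s4-a->s9; s4-b->s10; s5-a->s11; s5-b->s12; s6-a->s13; s6-b->s14; s7-a->s7; s7-b->s8; s8-a->s15; s8-b->s16; s9-a->s11; s9-b->s12; s10-a->s13; s10-b->s14; s11-a->s17; s11-b->s18; s12-a->s9; s12-b->s10; s13-a->s11; s13-b->s12; s14-a->s13; s14-b->s14; s15-a->s19; s15-b->s20; s16-a->s21; s16-b->s22; s17-a->s17; s17-b->s18; s18-a->s9; s18-b->s10; s19-a->s7; s19-b->s8; s20-a->s15; s20-b->s16; s21-a->s19; s21-b->s20; s22-a->s21; s22-b->s22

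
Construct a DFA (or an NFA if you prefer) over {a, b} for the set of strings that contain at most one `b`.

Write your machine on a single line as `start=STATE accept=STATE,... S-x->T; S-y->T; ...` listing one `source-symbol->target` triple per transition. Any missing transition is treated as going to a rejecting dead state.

Count `b`s, saturating at 2: state q0 means no `b` yet, q1 means one `b` seen, q2 means more than one. Each `b` increments (capped at q2); other symbols loop. Accept from {q0, q1}.
A 3-state machine:
        a   b  
>* q0   q0  q1 
 * q1   q1  q2 
   q2   q2  q2 
(> = start, * = accepting)

start=q0; accept=q0,q1; q0-a->q0; q0-b->q1; q1-a->q1; q1-b->q2; q2-a->q2; q2-b->q2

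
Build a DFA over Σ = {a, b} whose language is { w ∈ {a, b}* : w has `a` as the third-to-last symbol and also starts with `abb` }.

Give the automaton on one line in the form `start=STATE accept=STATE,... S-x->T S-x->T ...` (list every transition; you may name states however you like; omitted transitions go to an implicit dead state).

start=s0 accept=s10,s20,s21,s22 s0-a->s1 s0-b->s2 s1-a->s3 s1-b->s4 s2-a->s5 s2-b->s6 s3-a->s7 s3-b->s8 s4-a->s9 s4-b->s10 s5-a->s11 s5-b->s12 s6-a->s13 s6-b->s14 s7-a->s7 s7-b->s8 s8-a->s9 s8-b->s15 s9-a->s11 s9-b->s12 s10-a->s16 s10-b->s17 s11-a->s7 s11-b->s8 s12-a->s9 s12-b->s15 s13-a->s11 s13-b->s12 s14-a->s13 s14-b->s14 s15-a->s13 s15-b->s14 s16-a->s18 s16-b->s19 s17-a->s16 s17-b->s17 s18-a->s20 s18-b->s21 s19-a->s22 s19-b->s10 s20-a->s20 s20-b->s21 s21-a->s22 s21-b->s10 s22-a->s18 s22-b->s19

Run two small machines in parallel and take their product. One (15 states) tracks the last 3 symbols read; the other (5 states) tracks whether the input so far still matches the prefix `abb`. Each combined state is a pair, one component from each; accept when both components accept.
A 23-state machine:
          a    b  
>  s0     s1   s2 
   s1     s3   s4 
   s2     s5   s6 
   s3     s7   s8 
   s4     s9  s10 
   s5    s11  s12 
   s6    s13  s14 
   s7     s7   s8 
   s8     s9  s15 
   s9    s11  s12 
 * s10   s16  s17 
   s11    s7   s8 
   s12    s9  s15 
   s13   s11  s12 
   s14   s13  s14 
   s15   s13  s14 
   s16   s18  s19 
   s17   s16  s17 
   s18   s20  s21 
   s19   s22  s10 
 * s20   s20  s21 
 * s21   s22  s10 
 * s22   s18  s19 
(> = start, * = accepting)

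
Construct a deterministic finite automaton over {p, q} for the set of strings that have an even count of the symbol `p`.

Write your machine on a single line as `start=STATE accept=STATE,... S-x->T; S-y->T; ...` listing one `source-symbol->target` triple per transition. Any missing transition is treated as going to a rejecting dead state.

Keep the running count of `p`s modulo 2: each `p` advances along the cycle s0 → s1 → s0 while other symbols loop. Accept at s0.
With 2 states:
        p   q  
>* s0   s1  s0 
   s1   s0  s1 
(> = start, * = accepting)

start=s0; accept=s0; s0-p->s1; s0-q->s0; s1-p->s0; s1-q->s1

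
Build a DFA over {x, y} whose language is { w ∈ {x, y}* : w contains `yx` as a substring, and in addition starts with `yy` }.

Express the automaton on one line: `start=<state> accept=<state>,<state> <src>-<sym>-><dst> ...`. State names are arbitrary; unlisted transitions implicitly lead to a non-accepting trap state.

Run two small machines in parallel and take their product. The first has 3 states tracking whether and how much of `yx` has been seen; the second has 4 states tracking whether the input so far still matches the prefix `yy`. A product state is a pair (one from each), accepting exactly when both do. Minimizing collapses redundant product states.
5 states suffice.
        x   y  
>  q0   q1  q2 
   q1   q1  q1 
   q2   q1  q3 
   q3   q4  q3 
 * q4   q4  q4 
(> = start, * = accepting)

start=q0 accept=q4 q0-x->q1 q0-y->q2 q1-x->q1 q1-y->q1 q2-x->q1 q2-y->q3 q3-x->q4 q3-y->q3 q4-x->q4 q4-y->q4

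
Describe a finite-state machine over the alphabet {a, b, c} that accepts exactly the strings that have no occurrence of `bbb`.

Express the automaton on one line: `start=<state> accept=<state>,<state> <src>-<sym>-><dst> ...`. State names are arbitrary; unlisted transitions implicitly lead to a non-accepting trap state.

Track partial matches of the forbidden pattern `bbb`. State q3 is a dead state reached once `bbb` has occurred; every other state accepts. q0 means no part of `bbb` is currently matched.
A 4-state machine:
        a   b   c  
>* q0   q0  q1  q0 
 * q1   q0  q2  q0 
 * q2   q0  q3  q0 
   q3   q3  q3  q3 
(> = start, * = accepting)

start=q0 accept=q0,q1,q2 q0-a->q0 q0-b->q1 q0-c->q0 q1-a->q0 q1-b->q2 q1-c->q0 q2-a->q0 q2-b->q3 q2-c->q0 q3-a->q3 q3-b->q3 q3-c->q3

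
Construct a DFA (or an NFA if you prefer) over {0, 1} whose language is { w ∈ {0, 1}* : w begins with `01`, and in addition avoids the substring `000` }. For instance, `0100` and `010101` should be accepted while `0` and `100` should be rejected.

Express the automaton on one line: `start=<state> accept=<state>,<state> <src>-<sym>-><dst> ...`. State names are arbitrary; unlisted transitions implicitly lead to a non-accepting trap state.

start=s0 accept=s4,s7,s8 s0-0->s1 s0-1->s2 s1-0->s3 s1-1->s4 s2-0->s5 s2-1->s2 s3-0->s6 s3-1->s2 s4-0->s7 s4-1->s4 s5-0->s3 s5-1->s2 s6-0->s6 s6-1->s6 s7-0->s8 s7-1->s4 s8-0->s9 s8-1->s4 s9-0->s9 s9-1->s9

Build one automaton per condition and run them in lockstep. One (4 states) tracks whether the input so far still matches the prefix `01`; the other (4 states) tracks partial matches of the forbidden pattern `000`. Each combined state is a pair, one component from each; accept when both components accept.
A 10-state machine:
        0   1  
>  s0   s1  s2 
   s1   s3  s4 
   s2   s5  s2 
   s3   s6  s2 
 * s4   s7  s4 
   s5   s3  s2 
   s6   s6  s6 
 * s7   s8  s4 
 * s8   s9  s4 
   s9   s9  s9 
(> = start, * = accepting)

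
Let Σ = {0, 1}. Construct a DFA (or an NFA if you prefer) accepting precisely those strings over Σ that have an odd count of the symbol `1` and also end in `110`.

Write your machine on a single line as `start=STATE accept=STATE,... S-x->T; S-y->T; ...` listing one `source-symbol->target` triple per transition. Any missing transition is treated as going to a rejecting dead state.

start=s0; accept=s7; s0-0->s0; s0-1->s1; s1-0->s2; s1-1->s3; s2-0->s2; s2-1->s4; s3-0->s5; s3-1->s6; s4-0->s0; s4-1->s6; s5-0->s0; s5-1->s1; s6-0->s7; s6-1->s3; s7-0->s2; s7-1->s4

Handle the two conditions separately and then intersect. The first has 2 states tracking the count of `1`s modulo 2; the second has 4 states tracking how much of the suffix `110` has currently been matched. A product state is a pair (one from each), accepting exactly when both do.
With 8 states:
        0   1  
>  s0   s0  s1 
   s1   s2  s3 
   s2   s2  s4 
   s3   s5  s6 
   s4   s0  s6 
   s5   s0  s1 
   s6   s7  s3 
 * s7   s2  s4 
(> = start, * = accepting)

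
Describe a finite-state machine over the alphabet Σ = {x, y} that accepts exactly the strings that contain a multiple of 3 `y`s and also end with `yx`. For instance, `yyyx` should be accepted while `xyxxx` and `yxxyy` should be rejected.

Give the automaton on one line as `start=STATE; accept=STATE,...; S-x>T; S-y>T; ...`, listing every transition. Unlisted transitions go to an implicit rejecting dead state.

start=s0; accept=s4; s0-x>s0; s0-y>s1; s1-x>s1; s1-y>s2; s2-x>s2; s2-y>s3; s3-x>s4; s3-y>s1; s4-x>s0; s4-y>s1

Build one automaton per condition and run them in lockstep. One (3 states) tracks the count of `y`s modulo 3; the other (3 states) tracks how much of the suffix `yx` has currently been matched. Each combined state is a pair, one component from each; accept when both components accept. After merging equivalent states the machine shrinks.
        x   y  
>  s0   s0  s1 
   s1   s1  s2 
   s2   s2  s3 
   s3   s4  s1 
 * s4   s0  s1 
(> = start, * = accepting)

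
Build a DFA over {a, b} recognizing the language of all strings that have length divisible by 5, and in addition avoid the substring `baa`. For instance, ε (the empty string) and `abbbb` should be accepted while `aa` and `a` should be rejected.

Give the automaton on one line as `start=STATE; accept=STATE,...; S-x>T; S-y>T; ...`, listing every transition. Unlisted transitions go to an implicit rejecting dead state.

start=S0; accept=S0,S14,S15; S0-a>S1; S0-b>S2; S1-a>S3; S1-b>S4; S2-a>S5; S2-b>S4; S3-a>S6; S3-b>S7; S4-a>S8; S4-b>S7; S5-a>S9; S5-b>S7; S6-a>S10; S6-b>S11; S7-a>S12; S7-b>S11; S8-a>S13; S8-b>S11; S9-a>S13; S9-b>S13; S10-a>S0; S10-b>S14; S11-a>S15; S11-b>S14; S12-a>S16; S12-b>S14; S13-a>S16; S13-b>S16; S14-a>S17; S14-b>S2; S15-a>S18; S15-b>S2; S16-a>S18; S16-b>S18; S17-a>S19; S17-b>S4; S18-a>S19; S18-b>S19; S19-a>S9; S19-b>S9

Build one automaton per condition and run them in lockstep. One (5 states) tracks the input length modulo 5; the other (4 states) tracks partial matches of the forbidden pattern `baa`. Each combined state is a pair, one component from each; accept when both components accept.
          a    b  
>* S0     S1   S2 
   S1     S3   S4 
   S2     S5   S4 
   S3     S6   S7 
   S4     S8   S7 
   S5     S9   S7 
   S6    S10  S11 
   S7    S12  S11 
   S8    S13  S11 
   S9    S13  S13 
   S10    S0  S14 
   S11   S15  S14 
   S12   S16  S14 
   S13   S16  S16 
 * S14   S17   S2 
 * S15   S18   S2 
   S16   S18  S18 
   S17   S19   S4 
   S18   S19  S19 
   S19    S9   S9 
(> = start, * = accepting)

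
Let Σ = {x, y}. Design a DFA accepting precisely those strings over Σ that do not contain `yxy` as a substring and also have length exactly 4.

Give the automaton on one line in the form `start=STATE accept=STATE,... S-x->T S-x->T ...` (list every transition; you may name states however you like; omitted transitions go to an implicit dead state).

start=s0 accept=s9 s0-x->s1 s0-y->s2 s1-x->s3 s1-y->s4 s2-x->s5 s2-y->s4 s3-x->s6 s3-y->s6 s4-x->s7 s4-y->s6 s5-x->s6 s5-y->s8 s6-x->s9 s6-y->s9 s7-x->s9 s7-y->s8 s8-x->s8 s8-y->s8 s9-x->s8 s9-y->s8

Build one automaton per condition and run them in lockstep. One (4 states) tracks partial matches of the forbidden pattern `yxy`; the other (6 states) tracks the input length, saturating at 5. Each combined state is a pair, one component from each; accept when both components accept. Equivalent product states are then merged.
With 10 states:
        x   y  
>  s0   s1  s2 
   s1   s3  s4 
   s2   s5  s4 
   s3   s6  s6 
   s4   s7  s6 
   s5   s6  s8 
   s6   s9  s9 
   s7   s9  s8 
   s8   s8  s8 
 * s9   s8  s8 
(> = start, * = accepting)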